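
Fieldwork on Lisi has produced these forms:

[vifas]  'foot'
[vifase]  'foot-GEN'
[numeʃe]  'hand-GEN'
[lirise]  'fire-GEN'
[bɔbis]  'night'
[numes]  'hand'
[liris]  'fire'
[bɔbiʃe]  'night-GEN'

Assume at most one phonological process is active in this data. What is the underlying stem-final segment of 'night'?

The stem for 'night' ends in [ʃ] in [bɔbiʃe] but [s] in [bɔbis].
The stem 'fire' ([lirise], [liris]) shows [s] unchanged in both environments, so [s] cannot be basic with [ʃ] derived before the GEN suffix.
So /ʃ/ is underlying, and a rule of depalatalization — palato-alveolar /ʃ/ becomes [s] when no front vowel follows — gives [s].

/ʃ/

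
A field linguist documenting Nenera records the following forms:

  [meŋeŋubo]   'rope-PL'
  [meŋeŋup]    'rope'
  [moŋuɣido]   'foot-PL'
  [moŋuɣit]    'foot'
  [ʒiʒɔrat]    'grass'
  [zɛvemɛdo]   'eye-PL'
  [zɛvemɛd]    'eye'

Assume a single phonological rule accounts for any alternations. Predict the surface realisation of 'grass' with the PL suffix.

The root 'foot' surfaces as [moŋuɣido] and [moŋuɣit], with a stem-final [d] ~ [t] alternation.
Compare 'eye', with invariant [d] in [zɛvemɛdo] and [zɛvemɛd]: an analysis with underlying /d/ and a rule producing [t] in isolation would wrongly predict alternation here too.
Therefore /t/ is basic and [d] is derived by intervocalic voicing (voiceless stops become voiced between vowels).
The one attested form of 'grass', [ʒiʒɔrat], shows underlying /ʒiʒɔrat/. Applying the same rule between vowels gives [ʒiʒɔrado].

[ʒiʒɔrado]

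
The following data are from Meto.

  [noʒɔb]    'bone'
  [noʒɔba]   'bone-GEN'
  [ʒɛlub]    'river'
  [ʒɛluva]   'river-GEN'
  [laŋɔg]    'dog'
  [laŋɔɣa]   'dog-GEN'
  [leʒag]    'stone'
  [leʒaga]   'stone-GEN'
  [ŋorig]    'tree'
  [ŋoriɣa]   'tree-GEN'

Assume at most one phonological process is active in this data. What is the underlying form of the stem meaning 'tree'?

/ŋoriɣ/

'tree' shows [g] ~ [ɣ] at the end of the stem ([ŋorig] vs [ŋoriɣa]).
But 'stone' keeps [g] in both environments ([leʒag], [leʒaga]), so there is no rule changing /g/ to [ɣ] before the GEN suffix.
The underlying segment must be /ɣ/; voiced fricatives become stops word-finally, yielding [g] there.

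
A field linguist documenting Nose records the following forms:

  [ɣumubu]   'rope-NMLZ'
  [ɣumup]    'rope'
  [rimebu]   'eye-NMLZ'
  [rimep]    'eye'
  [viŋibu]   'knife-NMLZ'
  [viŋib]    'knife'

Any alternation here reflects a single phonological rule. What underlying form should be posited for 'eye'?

/rimep/

'eye' shows [b] ~ [p] at the end of the stem ([rimebu] vs [rimep]).
The stem 'knife' ([viŋibu], [viŋib]) shows [b] unchanged in both environments, so [b] cannot be basic with [p] derived in isolation.
Therefore /p/ is basic and [b] is derived by intervocalic voicing (voiceless stops become voiced between vowels).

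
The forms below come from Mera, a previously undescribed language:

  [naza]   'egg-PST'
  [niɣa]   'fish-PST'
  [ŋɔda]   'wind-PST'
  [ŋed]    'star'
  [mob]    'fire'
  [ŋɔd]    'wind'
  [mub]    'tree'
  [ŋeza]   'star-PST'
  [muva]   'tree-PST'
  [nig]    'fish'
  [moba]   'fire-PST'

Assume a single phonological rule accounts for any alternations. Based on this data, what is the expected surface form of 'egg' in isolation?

The stem for 'star' ends in [z] in [ŋeza] but [d] in [ŋed].
If /d/ were underlying and a rule turned it into [z] before the PST suffix, 'wind' would also alternate; but it has [d] in both [ŋɔda] and [ŋɔd].
So /z/ is underlying, and a rule of word-final hardening — voiced fricatives become stops word-finally — gives [d].
The one attested form of 'egg', [naza], shows underlying /naz/. Applying the same rule word-finally gives [nad].

[nad]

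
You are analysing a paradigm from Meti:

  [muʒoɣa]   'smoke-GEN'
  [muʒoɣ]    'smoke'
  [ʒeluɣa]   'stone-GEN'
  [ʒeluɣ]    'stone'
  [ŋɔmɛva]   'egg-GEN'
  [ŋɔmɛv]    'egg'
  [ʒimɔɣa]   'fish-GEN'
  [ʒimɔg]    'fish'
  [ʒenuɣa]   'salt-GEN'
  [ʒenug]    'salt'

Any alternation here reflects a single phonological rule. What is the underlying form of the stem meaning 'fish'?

In [ʒimɔɣa] and [ʒimɔg] the final segment of 'fish' alternates: [ɣ] ~ [g].
The stem 'stone' ([ʒeluɣa], [ʒeluɣ]) shows [ɣ] unchanged in both environments, so [ɣ] cannot be basic with [g] derived in isolation.
So /g/ is underlying, and a rule of intervocalic spirantization — voiced stops become fricatives between vowels — gives [ɣ].

/ʒimɔg/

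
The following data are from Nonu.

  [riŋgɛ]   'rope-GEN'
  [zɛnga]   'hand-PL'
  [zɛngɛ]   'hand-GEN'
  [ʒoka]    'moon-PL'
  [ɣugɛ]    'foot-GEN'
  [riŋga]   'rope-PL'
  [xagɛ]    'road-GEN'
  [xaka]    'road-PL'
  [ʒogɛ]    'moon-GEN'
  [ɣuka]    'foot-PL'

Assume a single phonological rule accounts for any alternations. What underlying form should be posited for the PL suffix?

The PL morpheme has two allomorphs, [-ga] and [-ka].
By contrast the GEN suffix keeps its initial [g] throughout — that segment must be underlying.
The PL suffix is therefore /-ka/ underlyingly, with post-nasal voicing: voiceless stops become voiced after a nasal.

/-ka/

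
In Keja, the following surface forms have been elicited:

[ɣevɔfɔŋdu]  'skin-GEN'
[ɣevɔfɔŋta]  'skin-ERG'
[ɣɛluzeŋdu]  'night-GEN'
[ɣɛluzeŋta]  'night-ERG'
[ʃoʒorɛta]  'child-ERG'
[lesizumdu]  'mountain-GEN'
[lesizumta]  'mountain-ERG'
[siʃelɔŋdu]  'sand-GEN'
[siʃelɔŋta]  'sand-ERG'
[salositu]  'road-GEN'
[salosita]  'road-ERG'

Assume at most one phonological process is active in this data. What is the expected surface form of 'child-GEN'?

[ʃoʒorɛtu]

The GEN morpheme has two allomorphs, [-du] and [-tu].
By contrast the ERG suffix keeps its initial [t] throughout — that segment must be underlying.
The GEN suffix is therefore /-du/ underlyingly, with post-vocalic devoicing: voiced stops become voiceless after a vowel.
After 'child', which ends in a vowel, the suffix surfaces as [-tu], giving [ʃoʒorɛtu].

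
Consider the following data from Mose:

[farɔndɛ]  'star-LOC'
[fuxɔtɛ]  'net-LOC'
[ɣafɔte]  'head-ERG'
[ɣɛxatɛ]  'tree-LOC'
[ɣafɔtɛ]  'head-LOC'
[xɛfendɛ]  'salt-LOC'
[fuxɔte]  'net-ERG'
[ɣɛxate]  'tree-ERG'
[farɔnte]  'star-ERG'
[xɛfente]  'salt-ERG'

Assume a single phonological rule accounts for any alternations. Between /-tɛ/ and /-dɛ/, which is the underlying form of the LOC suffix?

/-dɛ/

The LOC suffix surfaces as [-dɛ] and [-tɛ], depending on the final segment of the stem.
By contrast the ERG suffix keeps its initial [t] throughout — that segment must be underlying.
The LOC suffix is therefore /-dɛ/ underlyingly, with post-vocalic devoicing: voiced stops become voiceless after a vowel.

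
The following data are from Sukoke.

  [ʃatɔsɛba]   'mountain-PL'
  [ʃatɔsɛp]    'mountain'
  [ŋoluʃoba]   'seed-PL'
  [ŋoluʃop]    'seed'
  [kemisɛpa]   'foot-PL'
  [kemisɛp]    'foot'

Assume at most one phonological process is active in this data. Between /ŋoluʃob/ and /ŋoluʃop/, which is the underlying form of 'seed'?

'seed' shows [b] ~ [p] at the end of the stem ([ŋoluʃoba] vs [ŋoluʃop]).
Compare 'foot', with invariant [p] in [kemisɛpa] and [kemisɛp]: an analysis with underlying /p/ and a rule producing [b] before the PL suffix would wrongly predict alternation here too.
Therefore /b/ is basic and [p] is derived by word-final obstruent devoicing (voiced obstruents become voiceless word-finally).

/ŋoluʃob/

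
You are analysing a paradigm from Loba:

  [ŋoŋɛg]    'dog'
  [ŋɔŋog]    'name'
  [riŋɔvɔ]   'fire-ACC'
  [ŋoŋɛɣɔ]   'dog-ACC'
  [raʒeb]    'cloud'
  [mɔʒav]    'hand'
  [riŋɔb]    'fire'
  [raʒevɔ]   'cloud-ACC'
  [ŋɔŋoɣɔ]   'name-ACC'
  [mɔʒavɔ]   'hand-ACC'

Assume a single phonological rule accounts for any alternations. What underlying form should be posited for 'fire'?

The stem for 'fire' ends in [b] in [riŋɔb] but [v] in [riŋɔvɔ].
If /v/ were underlying and a rule turned it into [b] in isolation, 'hand' would also alternate; but it has [v] in both [mɔʒav] and [mɔʒavɔ].
So /b/ is underlying, and a rule of intervocalic spirantization — voiced stops become fricatives between vowels — gives [v].

/riŋɔb/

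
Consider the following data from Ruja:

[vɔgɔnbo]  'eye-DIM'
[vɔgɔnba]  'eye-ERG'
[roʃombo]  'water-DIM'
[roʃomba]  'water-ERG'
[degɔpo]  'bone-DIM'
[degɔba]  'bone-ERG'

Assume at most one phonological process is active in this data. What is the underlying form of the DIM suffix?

/-po/

The DIM morpheme has two allomorphs, [-bo] and [-po].
The ERG suffix, which begins with [b], is invariant after every stem; so [b] is not altered by any rule here.
So the underlying form is /-po/, and voiceless stops become voiced after a nasal.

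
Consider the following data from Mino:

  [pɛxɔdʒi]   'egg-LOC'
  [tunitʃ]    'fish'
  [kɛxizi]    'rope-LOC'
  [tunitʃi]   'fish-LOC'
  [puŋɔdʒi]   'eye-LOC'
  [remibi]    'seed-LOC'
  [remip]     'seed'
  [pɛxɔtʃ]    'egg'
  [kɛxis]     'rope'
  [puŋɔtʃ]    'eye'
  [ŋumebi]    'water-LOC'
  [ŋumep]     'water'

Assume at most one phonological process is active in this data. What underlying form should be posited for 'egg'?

The root 'egg' surfaces as [pɛxɔtʃ] and [pɛxɔdʒi], with a stem-final [tʃ] ~ [dʒ] alternation.
If /tʃ/ were underlying and a rule turned it into [dʒ] before the LOC suffix, 'fish' would also alternate; but it has [tʃ] in both [tunitʃ] and [tunitʃi].
The underlying segment must be /dʒ/; voiced obstruents become voiceless word-finally, yielding [tʃ] there.
Hence 'egg' is /pɛxɔdʒ/ underlyingly.

/pɛxɔdʒ/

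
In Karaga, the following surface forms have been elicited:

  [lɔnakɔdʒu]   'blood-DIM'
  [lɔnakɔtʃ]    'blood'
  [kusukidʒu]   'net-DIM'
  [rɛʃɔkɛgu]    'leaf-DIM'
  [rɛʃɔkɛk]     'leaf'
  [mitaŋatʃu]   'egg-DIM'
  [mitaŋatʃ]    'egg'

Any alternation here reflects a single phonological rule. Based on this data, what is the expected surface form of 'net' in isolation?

[kusukitʃ]

The stem for 'blood' ends in [dʒ] in [lɔnakɔdʒu] but [tʃ] in [lɔnakɔtʃ].
But 'egg' keeps [tʃ] in both environments ([mitaŋatʃu], [mitaŋatʃ]), so there is no rule changing /tʃ/ to [dʒ] before the DIM suffix.
Therefore /dʒ/ is basic and [tʃ] is derived by word-final obstruent devoicing (voiced obstruents become voiceless word-finally).
The one attested form of 'net', [kusukidʒu], shows underlying /kusukidʒ/. Applying the same rule word-finally gives [kusukitʃ].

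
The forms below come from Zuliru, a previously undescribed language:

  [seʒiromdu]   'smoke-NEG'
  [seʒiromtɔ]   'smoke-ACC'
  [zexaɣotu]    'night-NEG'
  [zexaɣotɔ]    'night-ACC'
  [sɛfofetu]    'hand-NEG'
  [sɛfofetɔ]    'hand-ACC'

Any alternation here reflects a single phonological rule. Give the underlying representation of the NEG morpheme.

The NEG morpheme has two allomorphs, [-du] and [-tu].
The ACC suffix, which begins with [t], is invariant after every stem; so [t] is not altered by any rule here.
So the underlying form is /-du/, and voiced stops become voiceless after a vowel.

/-du/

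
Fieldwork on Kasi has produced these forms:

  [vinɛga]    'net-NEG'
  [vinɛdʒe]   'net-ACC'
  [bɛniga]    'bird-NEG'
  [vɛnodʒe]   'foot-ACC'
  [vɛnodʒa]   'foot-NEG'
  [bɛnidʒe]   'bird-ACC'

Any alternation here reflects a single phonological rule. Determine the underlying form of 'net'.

The stem for 'net' ends in [dʒ] in [vinɛdʒe] but [g] in [vinɛga].
But 'foot' keeps [dʒ] in both environments ([vɛnodʒe], [vɛnodʒa]), so there is no rule changing /dʒ/ to [g] before the NEG suffix.
Therefore /g/ is basic and [dʒ] is derived by palatalization before a front vowel (/g/ becomes palato-alveolar [dʒ] before a front vowel).
Hence 'net' is /vinɛg/ underlyingly.

/vinɛg/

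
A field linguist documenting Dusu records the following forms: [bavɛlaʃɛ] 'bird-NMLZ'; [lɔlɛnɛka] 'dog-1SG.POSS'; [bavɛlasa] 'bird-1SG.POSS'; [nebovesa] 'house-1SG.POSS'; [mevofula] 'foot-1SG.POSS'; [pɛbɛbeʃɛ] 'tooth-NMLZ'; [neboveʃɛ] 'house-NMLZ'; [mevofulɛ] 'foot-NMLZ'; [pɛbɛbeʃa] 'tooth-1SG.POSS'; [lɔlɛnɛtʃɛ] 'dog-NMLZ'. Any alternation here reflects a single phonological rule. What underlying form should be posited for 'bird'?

The root 'bird' surfaces as [bavɛlaʃɛ] and [bavɛlasa], with a stem-final [ʃ] ~ [s] alternation.
Compare 'tooth', with invariant [ʃ] in [pɛbɛbeʃɛ] and [pɛbɛbeʃa]: an analysis with underlying /ʃ/ and a rule producing [s] before the 1SG.POSS suffix would wrongly predict alternation here too.
The alternation reflects palatalization before a front vowel: /k/ and /s/ become palato-alveolar [tʃ] and [ʃ] before a front vowel. /s/ is underlying.
The underlying form of 'bird' is therefore /bavɛlas/.

/bavɛlas/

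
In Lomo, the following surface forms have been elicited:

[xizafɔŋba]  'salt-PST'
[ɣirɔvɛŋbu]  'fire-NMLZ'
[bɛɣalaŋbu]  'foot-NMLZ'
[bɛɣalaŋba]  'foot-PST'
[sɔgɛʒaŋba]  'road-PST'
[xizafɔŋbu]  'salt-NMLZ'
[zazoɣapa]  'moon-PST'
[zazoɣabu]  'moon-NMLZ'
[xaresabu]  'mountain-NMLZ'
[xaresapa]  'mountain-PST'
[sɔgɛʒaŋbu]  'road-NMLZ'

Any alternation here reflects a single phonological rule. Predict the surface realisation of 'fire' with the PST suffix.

The PST suffix surfaces as [-ba] and [-pa], depending on the final segment of the stem.
By contrast the NMLZ suffix keeps its initial [b] throughout — that segment must be underlying.
The PST suffix is therefore /-pa/ underlyingly, with post-nasal voicing: voiceless stops become voiced after a nasal.
After 'fire', which ends in a nasal, the suffix surfaces as [-ba], giving [ɣirɔvɛŋba].

[ɣirɔvɛŋba]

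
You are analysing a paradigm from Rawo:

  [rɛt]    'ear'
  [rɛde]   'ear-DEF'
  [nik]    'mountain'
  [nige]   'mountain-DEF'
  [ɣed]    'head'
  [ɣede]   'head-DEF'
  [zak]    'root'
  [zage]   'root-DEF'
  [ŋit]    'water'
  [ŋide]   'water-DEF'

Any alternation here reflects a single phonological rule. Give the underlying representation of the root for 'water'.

/ŋit/

In [ŋit] and [ŋide] the final segment of 'water' alternates: [t] ~ [d].
Compare 'head', with invariant [d] in [ɣed] and [ɣede]: an analysis with underlying /d/ and a rule producing [t] in isolation would wrongly predict alternation here too.
The alternation reflects intervocalic voicing: voiceless stops become voiced between vowels. /t/ is underlying.
So 'water' = /ŋit/.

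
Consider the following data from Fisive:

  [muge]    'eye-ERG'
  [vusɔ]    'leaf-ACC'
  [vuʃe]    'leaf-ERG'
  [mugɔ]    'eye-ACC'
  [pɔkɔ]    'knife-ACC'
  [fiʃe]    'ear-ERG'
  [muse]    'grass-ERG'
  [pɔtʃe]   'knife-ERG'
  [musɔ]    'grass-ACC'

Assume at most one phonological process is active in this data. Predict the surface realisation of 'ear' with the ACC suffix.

[fisɔ]

The stem for 'leaf' ends in [ʃ] in [vuʃe] but [s] in [vusɔ].
But 'grass' keeps [s] in both environments ([muse], [musɔ]), so there is no rule changing /s/ to [ʃ] before the ERG suffix.
So /ʃ/ is underlying, and a rule of depalatalization — palato-alveolar /tʃ/ and /ʃ/ become [k] and [s] when no front vowel follows — gives [s].
From [fiʃe] the stem 'ear' is /fiʃ/; when no front vowel follows this yields [fisɔ].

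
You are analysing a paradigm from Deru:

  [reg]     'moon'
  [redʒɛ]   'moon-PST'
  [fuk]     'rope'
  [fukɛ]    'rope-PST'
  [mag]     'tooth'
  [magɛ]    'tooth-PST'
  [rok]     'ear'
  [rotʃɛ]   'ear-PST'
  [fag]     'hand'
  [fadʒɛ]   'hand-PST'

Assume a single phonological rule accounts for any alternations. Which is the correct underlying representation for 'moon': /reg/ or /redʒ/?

'moon' shows [g] ~ [dʒ] at the end of the stem ([reg] vs [redʒɛ]).
If /g/ were underlying and a rule turned it into [dʒ] before the PST suffix, 'tooth' would also alternate; but it has [g] in both [mag] and [magɛ].
Therefore /dʒ/ is basic and [g] is derived by depalatalization (palato-alveolar /tʃ/ and /dʒ/ become [k] and [g] when no front vowel follows).

/redʒ/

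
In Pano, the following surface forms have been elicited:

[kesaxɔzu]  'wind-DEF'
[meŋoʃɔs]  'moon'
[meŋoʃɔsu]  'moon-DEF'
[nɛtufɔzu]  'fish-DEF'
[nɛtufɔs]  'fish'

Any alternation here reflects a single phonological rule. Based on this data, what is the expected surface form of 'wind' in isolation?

[kesaxɔs]

The stem for 'fish' ends in [s] in [nɛtufɔs] but [z] in [nɛtufɔzu].
But 'moon' keeps [s] in both environments ([meŋoʃɔs], [meŋoʃɔsu]), so there is no rule changing /s/ to [z] before the DEF suffix.
Therefore /z/ is basic and [s] is derived by word-final obstruent devoicing (voiced obstruents become voiceless word-finally).
The one attested form of 'wind', [kesaxɔzu], shows underlying /kesaxɔz/. Applying the same rule word-finally gives [kesaxɔs].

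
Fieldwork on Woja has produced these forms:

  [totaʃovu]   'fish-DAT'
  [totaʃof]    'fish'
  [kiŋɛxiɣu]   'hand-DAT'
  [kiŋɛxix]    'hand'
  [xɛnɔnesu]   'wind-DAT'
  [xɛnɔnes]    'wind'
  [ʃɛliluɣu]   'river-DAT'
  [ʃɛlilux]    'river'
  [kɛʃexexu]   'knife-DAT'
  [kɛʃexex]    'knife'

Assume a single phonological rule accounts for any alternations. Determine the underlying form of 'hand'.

The root 'hand' surfaces as [kiŋɛxiɣu] and [kiŋɛxix], with a stem-final [ɣ] ~ [x] alternation.
Compare 'knife', with invariant [x] in [kɛʃexexu] and [kɛʃexex]: an analysis with underlying /x/ and a rule producing [ɣ] before the DAT suffix would wrongly predict alternation here too.
Therefore /ɣ/ is basic and [x] is derived by word-final obstruent devoicing (voiced obstruents become voiceless word-finally).
Hence 'hand' is /kiŋɛxiɣ/ underlyingly.

/kiŋɛxiɣ/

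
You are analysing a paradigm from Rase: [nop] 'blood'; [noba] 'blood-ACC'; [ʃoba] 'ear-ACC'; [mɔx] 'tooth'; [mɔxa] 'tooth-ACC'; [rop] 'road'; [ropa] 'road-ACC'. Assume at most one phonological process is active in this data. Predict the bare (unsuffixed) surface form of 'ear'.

[ʃop]

The stem for 'blood' ends in [p] in [nop] but [b] in [noba].
Compare 'road', with invariant [p] in [rop] and [ropa]: an analysis with underlying /p/ and a rule producing [b] before the ACC suffix would wrongly predict alternation here too.
The underlying segment must be /b/; voiced obstruents become voiceless word-finally, yielding [p] there.
From [ʃoba] the stem 'ear' is /ʃob/; word-finally this yields [ʃop].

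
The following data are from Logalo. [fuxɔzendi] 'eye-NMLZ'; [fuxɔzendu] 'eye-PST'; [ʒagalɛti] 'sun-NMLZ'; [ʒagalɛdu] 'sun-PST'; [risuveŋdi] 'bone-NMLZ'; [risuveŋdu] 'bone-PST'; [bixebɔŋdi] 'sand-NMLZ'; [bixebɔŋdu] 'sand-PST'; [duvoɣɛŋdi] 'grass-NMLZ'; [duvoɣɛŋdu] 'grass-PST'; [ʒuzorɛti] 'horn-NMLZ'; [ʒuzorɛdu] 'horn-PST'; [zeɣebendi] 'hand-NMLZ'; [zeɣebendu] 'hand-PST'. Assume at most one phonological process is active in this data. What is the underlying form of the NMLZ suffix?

The NMLZ morpheme has two allomorphs, [-di] and [-ti].
By contrast the PST suffix keeps its initial [d] throughout — that segment must be underlying.
So the underlying form is /-ti/, and voiceless stops become voiced after a nasal.

/-ti/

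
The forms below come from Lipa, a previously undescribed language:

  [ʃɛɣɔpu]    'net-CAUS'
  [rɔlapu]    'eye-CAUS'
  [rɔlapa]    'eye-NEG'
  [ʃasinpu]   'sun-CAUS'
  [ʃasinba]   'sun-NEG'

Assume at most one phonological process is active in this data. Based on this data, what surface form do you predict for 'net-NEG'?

[ʃɛɣɔpa]

The NEG morpheme has two allomorphs, [-ba] and [-pa].
By contrast the CAUS suffix keeps its initial [p] throughout — that segment must be underlying.
The NEG suffix is therefore /-ba/ underlyingly, with post-vocalic devoicing: voiced stops become voiceless after a vowel.
After 'net', which ends in a vowel, the suffix surfaces as [-pa], giving [ʃɛɣɔpa].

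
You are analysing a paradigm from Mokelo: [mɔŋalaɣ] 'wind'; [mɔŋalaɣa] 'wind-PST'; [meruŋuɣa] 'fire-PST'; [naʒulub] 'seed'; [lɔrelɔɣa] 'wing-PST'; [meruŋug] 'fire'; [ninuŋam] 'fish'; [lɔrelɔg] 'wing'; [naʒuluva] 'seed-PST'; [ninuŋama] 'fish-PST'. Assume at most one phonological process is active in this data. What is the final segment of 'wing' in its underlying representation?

The stem for 'wing' ends in [g] in [lɔrelɔg] but [ɣ] in [lɔrelɔɣa].
Compare 'wind', with invariant [ɣ] in [mɔŋalaɣ] and [mɔŋalaɣa]: an analysis with underlying /ɣ/ and a rule producing [g] in isolation would wrongly predict alternation here too.
The underlying segment must be /g/; voiced stops become fricatives between vowels, yielding [ɣ] there.

/g/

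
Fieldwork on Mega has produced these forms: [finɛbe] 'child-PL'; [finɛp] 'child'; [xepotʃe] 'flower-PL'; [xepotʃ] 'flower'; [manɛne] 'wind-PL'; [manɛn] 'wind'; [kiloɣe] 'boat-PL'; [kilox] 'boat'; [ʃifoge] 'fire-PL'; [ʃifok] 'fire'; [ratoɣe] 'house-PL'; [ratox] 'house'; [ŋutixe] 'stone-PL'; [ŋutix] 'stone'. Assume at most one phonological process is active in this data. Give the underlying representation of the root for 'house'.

'house' shows [ɣ] ~ [x] at the end of the stem ([ratoɣe] vs [ratox]).
If /x/ were underlying and a rule turned it into [ɣ] before the PL suffix, 'stone' would also alternate; but it has [x] in both [ŋutixe] and [ŋutix].
Therefore /ɣ/ is basic and [x] is derived by word-final obstruent devoicing (voiced obstruents become voiceless word-finally).
So 'house' = /ratoɣ/.

/ratoɣ/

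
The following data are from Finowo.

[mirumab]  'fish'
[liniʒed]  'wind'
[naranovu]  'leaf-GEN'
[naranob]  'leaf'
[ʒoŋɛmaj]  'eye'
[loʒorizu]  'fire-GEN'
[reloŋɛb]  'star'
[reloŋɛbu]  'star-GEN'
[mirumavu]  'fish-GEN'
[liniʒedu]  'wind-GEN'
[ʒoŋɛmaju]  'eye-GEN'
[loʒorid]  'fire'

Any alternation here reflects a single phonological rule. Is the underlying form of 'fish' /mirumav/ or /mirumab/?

/mirumav/

'fish' shows [b] ~ [v] at the end of the stem ([mirumab] vs [mirumavu]).
Compare 'star', with invariant [b] in [reloŋɛb] and [reloŋɛbu]: an analysis with underlying /b/ and a rule producing [v] before the GEN suffix would wrongly predict alternation here too.
So /v/ is underlying, and a rule of word-final hardening — voiced fricatives become stops word-finally — gives [b].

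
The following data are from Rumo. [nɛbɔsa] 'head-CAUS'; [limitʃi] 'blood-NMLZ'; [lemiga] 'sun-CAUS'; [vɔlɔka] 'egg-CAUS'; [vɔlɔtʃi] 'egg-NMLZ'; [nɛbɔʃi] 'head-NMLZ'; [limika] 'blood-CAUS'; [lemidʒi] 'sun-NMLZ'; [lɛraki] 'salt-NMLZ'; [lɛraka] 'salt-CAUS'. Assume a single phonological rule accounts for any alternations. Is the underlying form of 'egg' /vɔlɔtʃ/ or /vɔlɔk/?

The root 'egg' surfaces as [vɔlɔtʃi] and [vɔlɔka], with a stem-final [tʃ] ~ [k] alternation.
Compare 'salt', with invariant [k] in [lɛraki] and [lɛraka]: an analysis with underlying /k/ and a rule producing [tʃ] before the NMLZ suffix would wrongly predict alternation here too.
The alternation reflects depalatalization: palato-alveolar /tʃ/, /dʒ/ and /ʃ/ become [k], [g] and [s] when no front vowel follows. /tʃ/ is underlying.

/vɔlɔtʃ/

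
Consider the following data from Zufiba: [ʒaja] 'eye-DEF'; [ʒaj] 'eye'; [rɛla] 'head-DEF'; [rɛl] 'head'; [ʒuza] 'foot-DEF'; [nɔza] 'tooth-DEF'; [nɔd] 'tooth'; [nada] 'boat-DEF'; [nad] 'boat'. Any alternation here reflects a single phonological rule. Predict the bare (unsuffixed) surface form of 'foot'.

[ʒud]

The root 'tooth' surfaces as [nɔza] and [nɔd], with a stem-final [z] ~ [d] alternation.
Compare 'boat', with invariant [d] in [nada] and [nad]: an analysis with underlying /d/ and a rule producing [z] before the DEF suffix would wrongly predict alternation here too.
The alternation reflects word-final hardening: voiced fricatives become stops word-finally. /z/ is underlying.
The one attested form of 'foot', [ʒuza], shows underlying /ʒuz/. Applying the same rule word-finally gives [ʒud].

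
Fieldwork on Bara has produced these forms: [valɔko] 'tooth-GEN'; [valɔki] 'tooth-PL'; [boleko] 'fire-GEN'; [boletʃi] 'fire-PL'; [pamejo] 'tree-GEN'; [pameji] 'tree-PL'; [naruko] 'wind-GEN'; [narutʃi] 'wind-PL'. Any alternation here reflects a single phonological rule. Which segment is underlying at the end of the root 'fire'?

'fire' shows [k] ~ [tʃ] at the end of the stem ([boleko] vs [boletʃi]).
The stem 'tooth' ([valɔko], [valɔki]) shows [k] unchanged in both environments, so [k] cannot be basic with [tʃ] derived before the PL suffix.
The underlying segment must be /tʃ/; palato-alveolar /tʃ/ becomes [k] when no front vowel follows, yielding [k] there.

/tʃ/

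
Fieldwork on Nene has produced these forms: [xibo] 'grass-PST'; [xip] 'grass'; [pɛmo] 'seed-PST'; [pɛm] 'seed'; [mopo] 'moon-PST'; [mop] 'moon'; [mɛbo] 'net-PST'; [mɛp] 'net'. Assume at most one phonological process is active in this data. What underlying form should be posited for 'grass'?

/xib/

'grass' shows [b] ~ [p] at the end of the stem ([xibo] vs [xip]).
The stem 'moon' ([mopo], [mop]) shows [p] unchanged in both environments, so [p] cannot be basic with [b] derived before the PST suffix.
The alternation reflects word-final obstruent devoicing: voiced obstruents become voiceless word-finally. /b/ is underlying.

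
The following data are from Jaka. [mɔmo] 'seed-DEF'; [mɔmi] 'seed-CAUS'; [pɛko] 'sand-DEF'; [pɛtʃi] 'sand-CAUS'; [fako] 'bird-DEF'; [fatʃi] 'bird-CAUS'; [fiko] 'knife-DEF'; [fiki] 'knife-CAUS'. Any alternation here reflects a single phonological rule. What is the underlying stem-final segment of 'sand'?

/tʃ/

The stem for 'sand' ends in [k] in [pɛko] but [tʃ] in [pɛtʃi].
But 'knife' keeps [k] in both environments ([fiko], [fiki]), so there is no rule changing /k/ to [tʃ] before the CAUS suffix.
The alternation reflects depalatalization: palato-alveolar /tʃ/ becomes [k] when no front vowel follows. /tʃ/ is underlying.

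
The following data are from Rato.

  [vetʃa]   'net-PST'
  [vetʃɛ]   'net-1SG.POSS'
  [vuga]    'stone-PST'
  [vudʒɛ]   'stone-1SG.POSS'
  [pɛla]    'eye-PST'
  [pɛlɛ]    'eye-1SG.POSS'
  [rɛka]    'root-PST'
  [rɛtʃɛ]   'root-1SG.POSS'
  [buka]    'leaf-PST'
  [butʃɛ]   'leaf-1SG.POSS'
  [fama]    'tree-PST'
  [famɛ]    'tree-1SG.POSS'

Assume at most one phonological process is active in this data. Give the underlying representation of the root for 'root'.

The stem for 'root' ends in [k] in [rɛka] but [tʃ] in [rɛtʃɛ].
Compare 'net', with invariant [tʃ] in [vetʃa] and [vetʃɛ]: an analysis with underlying /tʃ/ and a rule producing [k] before the PST suffix would wrongly predict alternation here too.
Therefore /k/ is basic and [tʃ] is derived by palatalization before a front vowel (/k/ and /g/ become palato-alveolar [tʃ] and [dʒ] before a front vowel).

/rɛk/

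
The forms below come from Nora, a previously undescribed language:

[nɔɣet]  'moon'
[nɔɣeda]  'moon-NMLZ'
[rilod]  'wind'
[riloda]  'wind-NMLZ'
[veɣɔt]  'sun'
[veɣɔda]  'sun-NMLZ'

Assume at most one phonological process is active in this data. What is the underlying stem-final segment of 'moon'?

'moon' shows [t] ~ [d] at the end of the stem ([nɔɣet] vs [nɔɣeda]).
But 'wind' keeps [d] in both environments ([rilod], [riloda]), so there is no rule changing /d/ to [t] in isolation.
The underlying segment must be /t/; voiceless stops become voiced between vowels, yielding [d] there.

/t/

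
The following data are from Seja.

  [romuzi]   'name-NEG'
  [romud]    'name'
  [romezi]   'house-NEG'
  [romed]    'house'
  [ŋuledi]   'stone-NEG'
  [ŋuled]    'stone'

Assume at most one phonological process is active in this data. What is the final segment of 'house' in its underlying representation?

The root 'house' surfaces as [romezi] and [romed], with a stem-final [z] ~ [d] alternation.
But 'stone' keeps [d] in both environments ([ŋuledi], [ŋuled]), so there is no rule changing /d/ to [z] before the NEG suffix.
The underlying segment must be /z/; voiced fricatives become stops word-finally, yielding [d] there.

/z/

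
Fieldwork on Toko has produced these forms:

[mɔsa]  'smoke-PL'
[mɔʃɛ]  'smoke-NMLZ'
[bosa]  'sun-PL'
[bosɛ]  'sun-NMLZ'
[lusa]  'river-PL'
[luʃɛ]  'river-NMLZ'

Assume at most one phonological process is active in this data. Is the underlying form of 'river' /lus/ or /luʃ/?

In [lusa] and [luʃɛ] the final segment of 'river' alternates: [s] ~ [ʃ].
But 'sun' keeps [s] in both environments ([bosa], [bosɛ]), so there is no rule changing /s/ to [ʃ] before the NMLZ suffix.
Therefore /ʃ/ is basic and [s] is derived by depalatalization (palato-alveolar /ʃ/ becomes [s] when no front vowel follows).

/luʃ/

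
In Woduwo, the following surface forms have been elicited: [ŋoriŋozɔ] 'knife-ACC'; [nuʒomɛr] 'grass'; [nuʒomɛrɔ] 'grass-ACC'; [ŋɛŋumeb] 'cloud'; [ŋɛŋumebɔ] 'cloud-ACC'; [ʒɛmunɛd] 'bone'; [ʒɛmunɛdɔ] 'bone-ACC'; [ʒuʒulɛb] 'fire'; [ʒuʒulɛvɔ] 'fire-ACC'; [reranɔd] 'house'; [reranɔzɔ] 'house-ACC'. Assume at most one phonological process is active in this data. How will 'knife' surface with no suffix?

[ŋoriŋod]

The root 'house' surfaces as [reranɔd] and [reranɔzɔ], with a stem-final [d] ~ [z] alternation.
But 'bone' keeps [d] in both environments ([ʒɛmunɛd], [ʒɛmunɛdɔ]), so there is no rule changing /d/ to [z] before the ACC suffix.
So /z/ is underlying, and a rule of word-final hardening — voiced fricatives become stops word-finally — gives [d].
From [ŋoriŋozɔ] the stem 'knife' is /ŋoriŋoz/; word-finally this yields [ŋoriŋod].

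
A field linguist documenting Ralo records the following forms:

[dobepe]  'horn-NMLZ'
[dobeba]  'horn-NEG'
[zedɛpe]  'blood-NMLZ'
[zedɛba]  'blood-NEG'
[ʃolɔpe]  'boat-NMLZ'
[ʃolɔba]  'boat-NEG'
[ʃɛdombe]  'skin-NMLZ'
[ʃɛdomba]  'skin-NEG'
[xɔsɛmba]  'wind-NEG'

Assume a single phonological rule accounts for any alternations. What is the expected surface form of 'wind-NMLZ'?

The NMLZ suffix surfaces as [-be] and [-pe], depending on the final segment of the stem.
The NEG suffix, which begins with [b], is invariant after every stem; so [b] is not altered by any rule here.
So the underlying form is /-pe/, and voiceless stops become voiced after a nasal.
After 'wind', which ends in a nasal, the suffix surfaces as [-be], giving [xɔsɛmbe].

[xɔsɛmbe]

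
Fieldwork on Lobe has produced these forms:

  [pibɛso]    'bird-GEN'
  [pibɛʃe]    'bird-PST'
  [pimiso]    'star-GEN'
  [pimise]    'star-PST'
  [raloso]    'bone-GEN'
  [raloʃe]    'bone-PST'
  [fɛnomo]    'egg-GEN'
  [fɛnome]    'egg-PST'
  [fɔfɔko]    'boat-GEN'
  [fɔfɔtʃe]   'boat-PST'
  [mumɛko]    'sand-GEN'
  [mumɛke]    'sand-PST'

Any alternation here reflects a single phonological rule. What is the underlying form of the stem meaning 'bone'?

The stem for 'bone' ends in [s] in [raloso] but [ʃ] in [raloʃe].
The stem 'star' ([pimiso], [pimise]) shows [s] unchanged in both environments, so [s] cannot be basic with [ʃ] derived before the PST suffix.
So /ʃ/ is underlying, and a rule of depalatalization — palato-alveolar /tʃ/ and /ʃ/ become [k] and [s] when no front vowel follows — gives [s].
The underlying form of 'bone' is therefore /raloʃ/.

/raloʃ/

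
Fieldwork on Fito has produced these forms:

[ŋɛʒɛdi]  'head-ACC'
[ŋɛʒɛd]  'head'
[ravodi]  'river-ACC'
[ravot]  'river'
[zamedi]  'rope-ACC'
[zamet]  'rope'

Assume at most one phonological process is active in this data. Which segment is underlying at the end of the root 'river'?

In [ravodi] and [ravot] the final segment of 'river' alternates: [d] ~ [t].
The stem 'head' ([ŋɛʒɛdi], [ŋɛʒɛd]) shows [d] unchanged in both environments, so [d] cannot be basic with [t] derived in isolation.
So /t/ is underlying, and a rule of intervocalic voicing — voiceless stops become voiced between vowels — gives [d].

/t/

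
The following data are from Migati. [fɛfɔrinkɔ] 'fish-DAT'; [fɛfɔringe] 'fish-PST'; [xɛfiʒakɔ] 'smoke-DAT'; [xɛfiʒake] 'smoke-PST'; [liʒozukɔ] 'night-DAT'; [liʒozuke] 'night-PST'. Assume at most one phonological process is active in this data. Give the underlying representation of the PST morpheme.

/-ge/

The PST morpheme has two allomorphs, [-ge] and [-ke].
The DAT suffix, which begins with [k], is invariant after every stem; so [k] is not altered by any rule here.
So the underlying form is /-ge/, and voiced stops become voiceless after a vowel.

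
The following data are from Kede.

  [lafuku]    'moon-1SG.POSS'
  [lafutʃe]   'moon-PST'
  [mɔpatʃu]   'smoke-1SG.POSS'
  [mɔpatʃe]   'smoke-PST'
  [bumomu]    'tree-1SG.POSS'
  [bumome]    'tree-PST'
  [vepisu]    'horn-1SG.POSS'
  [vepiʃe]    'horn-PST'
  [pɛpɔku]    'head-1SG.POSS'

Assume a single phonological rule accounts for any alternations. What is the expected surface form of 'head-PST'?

[pɛpɔtʃe]

The root 'moon' surfaces as [lafuku] and [lafutʃe], with a stem-final [k] ~ [tʃ] alternation.
Compare 'smoke', with invariant [tʃ] in [mɔpatʃu] and [mɔpatʃe]: an analysis with underlying /tʃ/ and a rule producing [k] before the 1SG.POSS suffix would wrongly predict alternation here too.
The alternation reflects palatalization before a front vowel: /k/ and /s/ become palato-alveolar [tʃ] and [ʃ] before a front vowel. /k/ is underlying.
The one attested form of 'head', [pɛpɔku], shows underlying /pɛpɔk/. Applying the same rule before a front vowel gives [pɛpɔtʃe].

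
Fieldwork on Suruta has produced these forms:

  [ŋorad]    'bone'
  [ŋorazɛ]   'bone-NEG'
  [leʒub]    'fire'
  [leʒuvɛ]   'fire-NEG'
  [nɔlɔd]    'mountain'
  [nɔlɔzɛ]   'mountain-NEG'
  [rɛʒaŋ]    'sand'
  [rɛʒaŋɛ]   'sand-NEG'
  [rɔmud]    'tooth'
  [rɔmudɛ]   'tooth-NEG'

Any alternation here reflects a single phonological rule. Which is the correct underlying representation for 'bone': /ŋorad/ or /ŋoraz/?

/ŋoraz/

In [ŋorad] and [ŋorazɛ] the final segment of 'bone' alternates: [d] ~ [z].
Compare 'tooth', with invariant [d] in [rɔmud] and [rɔmudɛ]: an analysis with underlying /d/ and a rule producing [z] before the NEG suffix would wrongly predict alternation here too.
So /z/ is underlying, and a rule of word-final hardening — voiced fricatives become stops word-finally — gives [d].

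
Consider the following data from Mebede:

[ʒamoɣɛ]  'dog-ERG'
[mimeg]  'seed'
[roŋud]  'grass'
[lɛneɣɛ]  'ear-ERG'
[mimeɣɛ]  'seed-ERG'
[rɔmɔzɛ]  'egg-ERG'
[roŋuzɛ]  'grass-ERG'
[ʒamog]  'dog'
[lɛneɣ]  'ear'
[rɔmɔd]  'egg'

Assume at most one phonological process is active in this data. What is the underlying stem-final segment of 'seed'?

The root 'seed' surfaces as [mimeɣɛ] and [mimeg], with a stem-final [ɣ] ~ [g] alternation.
The stem 'ear' ([lɛneɣɛ], [lɛneɣ]) shows [ɣ] unchanged in both environments, so [ɣ] cannot be basic with [g] derived in isolation.
The alternation reflects intervocalic spirantization: voiced stops become fricatives between vowels. /g/ is underlying.

/g/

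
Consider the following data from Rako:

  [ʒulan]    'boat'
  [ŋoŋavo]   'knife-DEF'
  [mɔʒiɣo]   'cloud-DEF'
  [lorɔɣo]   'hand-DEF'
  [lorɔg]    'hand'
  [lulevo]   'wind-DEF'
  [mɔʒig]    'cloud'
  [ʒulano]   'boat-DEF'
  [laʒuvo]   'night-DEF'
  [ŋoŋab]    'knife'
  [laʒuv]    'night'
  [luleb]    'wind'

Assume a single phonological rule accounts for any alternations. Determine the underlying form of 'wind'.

/luleb/

In [luleb] and [lulevo] the final segment of 'wind' alternates: [b] ~ [v].
But 'night' keeps [v] in both environments ([laʒuv], [laʒuvo]), so there is no rule changing /v/ to [b] in isolation.
The alternation reflects intervocalic spirantization: voiced stops become fricatives between vowels. /b/ is underlying.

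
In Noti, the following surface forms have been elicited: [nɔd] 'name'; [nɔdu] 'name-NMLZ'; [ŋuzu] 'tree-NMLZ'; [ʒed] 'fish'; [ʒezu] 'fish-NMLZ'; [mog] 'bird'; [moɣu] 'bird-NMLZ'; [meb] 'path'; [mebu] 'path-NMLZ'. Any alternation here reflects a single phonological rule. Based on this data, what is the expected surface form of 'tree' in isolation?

[ŋud]

The root 'fish' surfaces as [ʒed] and [ʒezu], with a stem-final [d] ~ [z] alternation.
But 'name' keeps [d] in both environments ([nɔd], [nɔdu]), so there is no rule changing /d/ to [z] before the NMLZ suffix.
Therefore /z/ is basic and [d] is derived by word-final hardening (voiced fricatives become stops word-finally).
From [ŋuzu] the stem 'tree' is /ŋuz/; word-finally this yields [ŋud].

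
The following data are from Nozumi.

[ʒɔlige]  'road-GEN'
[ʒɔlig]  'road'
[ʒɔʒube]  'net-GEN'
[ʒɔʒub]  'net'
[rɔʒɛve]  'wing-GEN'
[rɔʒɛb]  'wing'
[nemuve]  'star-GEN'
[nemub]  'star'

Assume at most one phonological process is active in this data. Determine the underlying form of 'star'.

/nemuv/

The stem for 'star' ends in [v] in [nemuve] but [b] in [nemub].
Compare 'net', with invariant [b] in [ʒɔʒube] and [ʒɔʒub]: an analysis with underlying /b/ and a rule producing [v] before the GEN suffix would wrongly predict alternation here too.
The alternation reflects word-final hardening: voiced fricatives become stops word-finally. /v/ is underlying.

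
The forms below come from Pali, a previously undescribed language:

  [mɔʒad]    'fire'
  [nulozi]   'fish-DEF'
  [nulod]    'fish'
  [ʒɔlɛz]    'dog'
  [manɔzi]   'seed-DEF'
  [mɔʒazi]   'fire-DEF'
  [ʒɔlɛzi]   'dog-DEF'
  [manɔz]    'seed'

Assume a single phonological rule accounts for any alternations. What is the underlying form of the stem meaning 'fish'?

/nulod/

'fish' shows [d] ~ [z] at the end of the stem ([nulod] vs [nulozi]).
Compare 'dog', with invariant [z] in [ʒɔlɛz] and [ʒɔlɛzi]: an analysis with underlying /z/ and a rule producing [d] in isolation would wrongly predict alternation here too.
So /d/ is underlying, and a rule of intervocalic spirantization — voiced stops become fricatives between vowels — gives [z].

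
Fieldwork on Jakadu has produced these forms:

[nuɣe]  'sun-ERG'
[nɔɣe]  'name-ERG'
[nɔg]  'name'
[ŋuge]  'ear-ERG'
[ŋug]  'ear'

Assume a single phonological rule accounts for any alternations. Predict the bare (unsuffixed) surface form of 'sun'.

[nug]

'name' shows [ɣ] ~ [g] at the end of the stem ([nɔɣe] vs [nɔg]).
If /g/ were underlying and a rule turned it into [ɣ] before the ERG suffix, 'ear' would also alternate; but it has [g] in both [ŋuge] and [ŋug].
The alternation reflects word-final hardening: voiced fricatives become stops word-finally. /ɣ/ is underlying.
The one attested form of 'sun', [nuɣe], shows underlying /nuɣ/. Applying the same rule word-finally gives [nug].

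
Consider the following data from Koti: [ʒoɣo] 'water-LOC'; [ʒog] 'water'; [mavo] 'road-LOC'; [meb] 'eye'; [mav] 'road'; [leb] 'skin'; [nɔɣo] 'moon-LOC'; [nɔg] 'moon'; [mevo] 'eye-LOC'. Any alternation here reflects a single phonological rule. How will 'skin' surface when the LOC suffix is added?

In [meb] and [mevo] the final segment of 'eye' alternates: [b] ~ [v].
But 'road' keeps [v] in both environments ([mav], [mavo]), so there is no rule changing /v/ to [b] in isolation.
The underlying segment must be /b/; voiced stops become fricatives between vowels, yielding [v] there.
The one attested form of 'skin', [leb], shows underlying /leb/. Applying the same rule between vowels gives [levo].

[levo]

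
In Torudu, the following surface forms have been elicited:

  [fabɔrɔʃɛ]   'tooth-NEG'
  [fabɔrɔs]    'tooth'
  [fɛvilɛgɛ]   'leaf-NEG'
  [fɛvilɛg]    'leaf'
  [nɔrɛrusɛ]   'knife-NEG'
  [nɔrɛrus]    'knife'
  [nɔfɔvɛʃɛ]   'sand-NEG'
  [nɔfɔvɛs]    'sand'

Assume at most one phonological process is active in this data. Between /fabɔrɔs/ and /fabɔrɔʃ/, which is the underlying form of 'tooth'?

/fabɔrɔʃ/

The stem for 'tooth' ends in [ʃ] in [fabɔrɔʃɛ] but [s] in [fabɔrɔs].
The stem 'knife' ([nɔrɛrusɛ], [nɔrɛrus]) shows [s] unchanged in both environments, so [s] cannot be basic with [ʃ] derived before the NEG suffix.
The underlying segment must be /ʃ/; palato-alveolar /ʃ/ becomes [s] when no front vowel follows, yielding [s] there.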